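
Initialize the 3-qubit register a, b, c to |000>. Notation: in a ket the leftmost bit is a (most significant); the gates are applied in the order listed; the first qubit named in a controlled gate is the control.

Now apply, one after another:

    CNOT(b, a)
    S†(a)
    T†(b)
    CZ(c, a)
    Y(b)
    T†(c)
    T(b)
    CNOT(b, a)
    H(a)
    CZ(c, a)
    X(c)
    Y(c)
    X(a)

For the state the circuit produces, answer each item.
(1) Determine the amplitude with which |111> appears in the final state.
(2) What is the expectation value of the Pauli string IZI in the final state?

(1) The amplitude on |111> is 0.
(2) The expectation value of IZI is -1.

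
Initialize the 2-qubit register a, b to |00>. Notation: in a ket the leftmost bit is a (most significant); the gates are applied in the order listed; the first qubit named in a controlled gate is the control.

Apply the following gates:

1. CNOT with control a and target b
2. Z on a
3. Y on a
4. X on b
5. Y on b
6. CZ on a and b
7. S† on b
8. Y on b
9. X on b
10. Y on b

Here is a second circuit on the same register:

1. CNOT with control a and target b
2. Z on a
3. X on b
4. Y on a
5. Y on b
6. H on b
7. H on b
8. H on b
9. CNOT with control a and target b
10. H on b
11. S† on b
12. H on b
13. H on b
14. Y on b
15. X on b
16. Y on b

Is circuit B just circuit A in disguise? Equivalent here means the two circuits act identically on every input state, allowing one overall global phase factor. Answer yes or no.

Yes, they are equivalent — the unitaries differ by at most a global phase.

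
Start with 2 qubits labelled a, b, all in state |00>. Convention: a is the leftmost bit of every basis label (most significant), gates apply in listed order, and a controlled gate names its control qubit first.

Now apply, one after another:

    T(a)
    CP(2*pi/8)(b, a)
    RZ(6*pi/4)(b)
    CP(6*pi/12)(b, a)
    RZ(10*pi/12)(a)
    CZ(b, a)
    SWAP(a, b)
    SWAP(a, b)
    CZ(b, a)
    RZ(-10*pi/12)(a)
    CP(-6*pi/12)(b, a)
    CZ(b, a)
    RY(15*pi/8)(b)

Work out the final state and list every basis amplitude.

After the circuit, the state carries amplitude exp(I*pi/4)*cos(pi/16) on |00>, -exp(I*pi/4)*sin(pi/16) on |01>, 0 on |10>, 0 on |11>. Key observation: steps 4-11 multiply out to the identity, so the circuit reduces to the remaining gates.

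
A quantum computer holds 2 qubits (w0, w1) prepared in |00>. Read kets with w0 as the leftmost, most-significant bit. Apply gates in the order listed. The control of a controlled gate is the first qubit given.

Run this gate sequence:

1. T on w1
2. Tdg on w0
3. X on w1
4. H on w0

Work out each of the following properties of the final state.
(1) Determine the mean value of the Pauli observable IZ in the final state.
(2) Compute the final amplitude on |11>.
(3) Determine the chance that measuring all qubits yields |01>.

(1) In the final state, IZ has expectation -1.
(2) |11> carries amplitude sqrt(2)/2 in the final state.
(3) A full measurement returns |01> with probability 1/2.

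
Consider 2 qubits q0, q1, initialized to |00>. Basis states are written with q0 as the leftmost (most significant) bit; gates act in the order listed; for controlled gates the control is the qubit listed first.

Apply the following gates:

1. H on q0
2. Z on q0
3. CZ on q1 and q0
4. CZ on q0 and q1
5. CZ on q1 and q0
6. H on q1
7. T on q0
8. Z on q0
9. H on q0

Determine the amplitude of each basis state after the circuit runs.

After the circuit, the state carries amplitude sqrt(2)*(1 + exp(I*pi/4))/4 on |00>, sqrt(2)*(1 + exp(I*pi/4))/4 on |01>, sqrt(2)*(1 - exp(I*pi/4))/4 on |10>, sqrt(2)*(1 - exp(I*pi/4))/4 on |11>.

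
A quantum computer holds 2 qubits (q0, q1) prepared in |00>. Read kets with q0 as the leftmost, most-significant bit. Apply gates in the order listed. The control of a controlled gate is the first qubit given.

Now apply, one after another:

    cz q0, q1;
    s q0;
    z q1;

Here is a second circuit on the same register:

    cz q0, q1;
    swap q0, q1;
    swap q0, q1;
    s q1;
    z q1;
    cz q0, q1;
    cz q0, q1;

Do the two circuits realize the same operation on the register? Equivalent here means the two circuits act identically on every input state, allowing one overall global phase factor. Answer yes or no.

No, they are not equivalent — no single phase factor reconciles the two unitaries.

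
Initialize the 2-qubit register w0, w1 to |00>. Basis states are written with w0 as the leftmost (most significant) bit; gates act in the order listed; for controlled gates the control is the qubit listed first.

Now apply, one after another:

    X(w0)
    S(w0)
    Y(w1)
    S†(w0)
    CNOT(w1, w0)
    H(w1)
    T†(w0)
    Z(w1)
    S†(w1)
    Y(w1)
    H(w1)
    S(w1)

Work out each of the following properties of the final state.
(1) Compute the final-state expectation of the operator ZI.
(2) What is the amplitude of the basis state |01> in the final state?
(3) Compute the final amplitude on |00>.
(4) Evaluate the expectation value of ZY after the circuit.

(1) In the final state, ZI has expectation 1.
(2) The final state's coefficient on |01> equals 1/2 + I/2.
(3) The amplitude on |00> is -1/2 - I/2.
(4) The observable ZY averages to 0.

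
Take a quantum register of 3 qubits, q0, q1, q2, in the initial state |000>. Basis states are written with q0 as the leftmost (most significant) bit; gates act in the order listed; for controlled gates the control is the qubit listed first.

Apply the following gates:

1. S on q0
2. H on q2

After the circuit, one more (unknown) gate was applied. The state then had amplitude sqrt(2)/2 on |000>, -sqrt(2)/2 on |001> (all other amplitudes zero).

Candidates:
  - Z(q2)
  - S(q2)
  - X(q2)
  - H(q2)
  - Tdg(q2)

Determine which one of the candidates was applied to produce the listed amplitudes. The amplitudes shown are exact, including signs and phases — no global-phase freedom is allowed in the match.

The unique candidate consistent with the amplitudes is Z(q2).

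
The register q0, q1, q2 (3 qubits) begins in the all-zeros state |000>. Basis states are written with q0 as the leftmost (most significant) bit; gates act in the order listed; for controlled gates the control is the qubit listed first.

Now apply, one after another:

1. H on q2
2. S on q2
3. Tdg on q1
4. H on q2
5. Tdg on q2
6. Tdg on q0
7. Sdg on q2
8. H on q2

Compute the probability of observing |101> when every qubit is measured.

The probability of measuring |101> is 0.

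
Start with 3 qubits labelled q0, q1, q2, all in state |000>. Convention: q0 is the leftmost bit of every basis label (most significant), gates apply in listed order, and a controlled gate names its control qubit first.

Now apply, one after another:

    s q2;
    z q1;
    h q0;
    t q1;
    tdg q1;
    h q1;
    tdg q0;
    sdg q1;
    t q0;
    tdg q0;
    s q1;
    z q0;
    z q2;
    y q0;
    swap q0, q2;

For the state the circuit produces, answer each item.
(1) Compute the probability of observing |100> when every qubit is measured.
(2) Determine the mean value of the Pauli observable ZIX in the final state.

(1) Outcome |100> occurs with probability 0. Key observation: gates 8-11 undo each other exactly, leaving only the rest of the circuit to track.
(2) The expectation value of ZIX is sqrt(2)/2.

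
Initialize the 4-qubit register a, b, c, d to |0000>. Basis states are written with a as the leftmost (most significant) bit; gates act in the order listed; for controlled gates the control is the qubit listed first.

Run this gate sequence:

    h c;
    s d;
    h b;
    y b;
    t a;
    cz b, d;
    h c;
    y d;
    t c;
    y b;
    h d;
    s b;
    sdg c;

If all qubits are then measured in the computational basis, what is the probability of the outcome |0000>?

Outcome |0000> occurs with probability 1/4.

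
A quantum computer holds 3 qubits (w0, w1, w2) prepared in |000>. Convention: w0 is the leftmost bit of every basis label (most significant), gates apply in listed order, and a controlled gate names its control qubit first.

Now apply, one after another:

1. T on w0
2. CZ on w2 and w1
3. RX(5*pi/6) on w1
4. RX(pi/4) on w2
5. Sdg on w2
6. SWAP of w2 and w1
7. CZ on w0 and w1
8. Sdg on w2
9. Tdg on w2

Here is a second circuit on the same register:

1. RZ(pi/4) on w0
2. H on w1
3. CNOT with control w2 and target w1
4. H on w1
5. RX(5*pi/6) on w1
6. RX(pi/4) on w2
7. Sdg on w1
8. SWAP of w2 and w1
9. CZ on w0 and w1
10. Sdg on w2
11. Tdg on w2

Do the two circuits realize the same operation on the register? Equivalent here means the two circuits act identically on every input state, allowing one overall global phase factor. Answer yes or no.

No: there is an input state on which the two circuits produce genuinely different outputs (not merely differing by a phase).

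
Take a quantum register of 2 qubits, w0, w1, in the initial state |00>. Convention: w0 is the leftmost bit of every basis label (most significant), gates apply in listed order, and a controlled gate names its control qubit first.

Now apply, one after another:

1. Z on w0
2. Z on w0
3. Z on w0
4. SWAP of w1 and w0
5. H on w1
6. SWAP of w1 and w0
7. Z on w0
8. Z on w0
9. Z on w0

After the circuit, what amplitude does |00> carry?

The final state's coefficient on |00> equals sqrt(2)/2.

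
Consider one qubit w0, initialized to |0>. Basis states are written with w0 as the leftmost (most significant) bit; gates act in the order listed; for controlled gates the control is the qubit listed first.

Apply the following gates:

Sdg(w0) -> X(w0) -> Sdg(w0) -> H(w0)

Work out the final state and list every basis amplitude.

The final amplitudes are -sqrt(2)*I/2 on |0>, sqrt(2)*I/2 on |1>.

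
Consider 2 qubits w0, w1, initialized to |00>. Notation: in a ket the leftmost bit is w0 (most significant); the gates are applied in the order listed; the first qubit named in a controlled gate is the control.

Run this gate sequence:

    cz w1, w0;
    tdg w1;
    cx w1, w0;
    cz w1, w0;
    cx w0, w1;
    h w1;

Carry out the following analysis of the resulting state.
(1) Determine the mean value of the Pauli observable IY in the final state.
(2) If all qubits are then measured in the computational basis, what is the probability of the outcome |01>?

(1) In the final state, IY has expectation 0.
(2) A full measurement returns |01> with probability 1/2.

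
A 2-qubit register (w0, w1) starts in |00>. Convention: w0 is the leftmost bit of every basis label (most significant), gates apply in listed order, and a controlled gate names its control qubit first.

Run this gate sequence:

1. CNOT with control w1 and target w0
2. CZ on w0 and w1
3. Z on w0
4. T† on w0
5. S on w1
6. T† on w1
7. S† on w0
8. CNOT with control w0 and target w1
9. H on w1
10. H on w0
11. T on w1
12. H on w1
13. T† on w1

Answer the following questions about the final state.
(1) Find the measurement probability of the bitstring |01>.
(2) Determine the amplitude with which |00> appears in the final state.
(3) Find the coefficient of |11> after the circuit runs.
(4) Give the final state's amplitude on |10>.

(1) The probability of measuring |01> is 1/4 - sqrt(2)/8.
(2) The amplitude on |00> is sqrt(2)*(1 + exp(I*pi/4))/4.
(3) The amplitude on |11> is sqrt(2)*(-1 - exp(3*I*pi/4))/4.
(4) |10> carries amplitude sqrt(2)*(1 + exp(I*pi/4))/4 in the final state.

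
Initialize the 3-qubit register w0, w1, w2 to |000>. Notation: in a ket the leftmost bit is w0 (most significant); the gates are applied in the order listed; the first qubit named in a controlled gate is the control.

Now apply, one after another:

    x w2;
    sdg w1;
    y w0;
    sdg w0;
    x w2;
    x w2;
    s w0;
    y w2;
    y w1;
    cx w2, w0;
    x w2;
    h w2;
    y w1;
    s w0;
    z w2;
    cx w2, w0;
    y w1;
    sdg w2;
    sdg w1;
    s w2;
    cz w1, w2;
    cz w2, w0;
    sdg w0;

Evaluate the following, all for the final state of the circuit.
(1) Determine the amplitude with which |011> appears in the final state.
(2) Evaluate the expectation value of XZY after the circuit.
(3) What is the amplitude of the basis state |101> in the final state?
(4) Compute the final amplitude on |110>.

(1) The amplitude on |011> is -sqrt(2)*I/2.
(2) The expectation value of XZY is 1.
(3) The amplitude on |101> is 0.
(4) The amplitude on |110> is sqrt(2)/2.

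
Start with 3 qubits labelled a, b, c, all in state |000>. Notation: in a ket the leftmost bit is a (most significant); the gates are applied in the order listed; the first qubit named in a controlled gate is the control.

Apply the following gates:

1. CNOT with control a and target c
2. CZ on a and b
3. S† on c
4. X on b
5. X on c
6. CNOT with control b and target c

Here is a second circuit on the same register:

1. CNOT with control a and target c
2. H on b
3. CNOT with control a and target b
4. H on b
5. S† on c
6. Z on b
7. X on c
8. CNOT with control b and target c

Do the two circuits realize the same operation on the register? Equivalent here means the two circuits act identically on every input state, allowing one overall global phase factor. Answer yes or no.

No — the two circuits implement different unitaries, even allowing a global phase.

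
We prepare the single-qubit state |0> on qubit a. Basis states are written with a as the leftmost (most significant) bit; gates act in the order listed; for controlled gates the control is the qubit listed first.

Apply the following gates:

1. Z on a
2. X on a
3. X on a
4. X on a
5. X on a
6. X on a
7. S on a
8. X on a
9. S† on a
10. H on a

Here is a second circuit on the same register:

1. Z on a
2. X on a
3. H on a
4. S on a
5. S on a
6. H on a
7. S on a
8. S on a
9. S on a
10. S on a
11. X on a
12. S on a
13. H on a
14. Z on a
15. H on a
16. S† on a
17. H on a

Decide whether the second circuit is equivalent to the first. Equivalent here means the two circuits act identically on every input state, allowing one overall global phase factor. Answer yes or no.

Yes: on every input state the two circuits agree up to one overall phase factor.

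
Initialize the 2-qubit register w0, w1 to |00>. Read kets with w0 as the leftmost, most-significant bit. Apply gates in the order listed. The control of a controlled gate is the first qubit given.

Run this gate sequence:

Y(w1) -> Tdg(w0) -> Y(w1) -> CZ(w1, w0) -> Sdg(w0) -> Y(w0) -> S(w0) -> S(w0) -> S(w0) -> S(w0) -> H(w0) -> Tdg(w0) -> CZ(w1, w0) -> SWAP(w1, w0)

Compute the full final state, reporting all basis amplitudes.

The final amplitudes are sqrt(2)*I/2 on |00>, -sqrt(2)*exp(I*pi/4)/2 on |01>, 0 on |10>, 0 on |11>. Key observation: the block from step 7 through step 10 cancels to the identity and can be dropped.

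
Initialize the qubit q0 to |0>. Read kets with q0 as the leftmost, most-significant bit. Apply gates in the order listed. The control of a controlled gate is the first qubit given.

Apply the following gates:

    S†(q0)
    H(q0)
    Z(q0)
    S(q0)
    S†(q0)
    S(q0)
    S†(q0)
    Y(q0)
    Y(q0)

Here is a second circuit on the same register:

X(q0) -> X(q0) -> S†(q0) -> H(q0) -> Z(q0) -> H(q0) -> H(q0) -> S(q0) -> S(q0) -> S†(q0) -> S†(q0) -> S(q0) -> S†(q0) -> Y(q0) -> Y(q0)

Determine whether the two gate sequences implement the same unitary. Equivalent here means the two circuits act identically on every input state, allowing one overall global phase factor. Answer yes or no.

Yes — the two circuits implement the same unitary up to a global phase.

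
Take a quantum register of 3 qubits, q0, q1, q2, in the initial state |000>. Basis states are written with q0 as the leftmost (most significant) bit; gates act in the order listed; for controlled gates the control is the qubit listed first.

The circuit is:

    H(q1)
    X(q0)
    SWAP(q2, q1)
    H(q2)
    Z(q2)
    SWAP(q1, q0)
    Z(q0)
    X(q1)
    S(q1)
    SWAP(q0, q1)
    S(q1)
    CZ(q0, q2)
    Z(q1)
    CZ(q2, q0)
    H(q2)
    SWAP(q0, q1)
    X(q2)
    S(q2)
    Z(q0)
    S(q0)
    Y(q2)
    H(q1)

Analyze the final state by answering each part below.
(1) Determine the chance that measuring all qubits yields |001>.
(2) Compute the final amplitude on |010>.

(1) Outcome |001> occurs with probability 1/4.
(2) |010> carries amplitude 1/2 in the final state.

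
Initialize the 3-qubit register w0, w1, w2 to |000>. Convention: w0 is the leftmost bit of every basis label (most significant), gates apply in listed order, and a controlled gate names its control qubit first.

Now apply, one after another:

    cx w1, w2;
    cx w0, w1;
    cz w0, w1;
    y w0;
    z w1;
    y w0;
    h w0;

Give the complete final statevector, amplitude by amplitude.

The resulting statevector has amplitude sqrt(2)/2 on |000>, sqrt(2)/2 on |100>, and 0 on every other basis state.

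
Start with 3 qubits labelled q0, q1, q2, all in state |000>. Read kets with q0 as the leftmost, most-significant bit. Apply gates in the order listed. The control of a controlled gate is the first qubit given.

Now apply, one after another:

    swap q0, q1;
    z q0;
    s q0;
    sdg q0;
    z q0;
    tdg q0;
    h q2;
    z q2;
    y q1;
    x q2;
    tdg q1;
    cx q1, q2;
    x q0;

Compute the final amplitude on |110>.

The final state's coefficient on |110> equals sqrt(2)*exp(I*pi/4)/2. Key observation: gates 2-5 undo each other exactly, leaving only the rest of the circuit to track.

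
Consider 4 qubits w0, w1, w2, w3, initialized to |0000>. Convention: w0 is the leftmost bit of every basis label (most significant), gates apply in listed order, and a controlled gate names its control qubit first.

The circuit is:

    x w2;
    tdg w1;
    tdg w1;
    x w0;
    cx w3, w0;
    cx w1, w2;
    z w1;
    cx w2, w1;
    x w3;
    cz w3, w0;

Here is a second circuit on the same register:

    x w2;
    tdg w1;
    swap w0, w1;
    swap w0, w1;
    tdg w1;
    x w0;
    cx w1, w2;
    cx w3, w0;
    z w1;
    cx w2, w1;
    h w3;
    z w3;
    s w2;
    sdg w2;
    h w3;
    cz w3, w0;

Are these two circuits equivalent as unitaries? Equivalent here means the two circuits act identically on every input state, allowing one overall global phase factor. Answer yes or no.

Yes: on every input state the two circuits agree up to one overall phase factor.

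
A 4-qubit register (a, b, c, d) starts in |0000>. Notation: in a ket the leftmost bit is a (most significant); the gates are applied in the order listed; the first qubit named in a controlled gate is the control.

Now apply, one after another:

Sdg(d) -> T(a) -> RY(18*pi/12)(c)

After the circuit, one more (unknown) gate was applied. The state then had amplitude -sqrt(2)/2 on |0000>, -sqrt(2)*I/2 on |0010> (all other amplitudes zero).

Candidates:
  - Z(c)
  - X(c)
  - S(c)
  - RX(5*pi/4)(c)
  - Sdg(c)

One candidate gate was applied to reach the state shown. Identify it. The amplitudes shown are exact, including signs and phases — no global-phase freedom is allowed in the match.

It was Sdg(c) that produced the state shown.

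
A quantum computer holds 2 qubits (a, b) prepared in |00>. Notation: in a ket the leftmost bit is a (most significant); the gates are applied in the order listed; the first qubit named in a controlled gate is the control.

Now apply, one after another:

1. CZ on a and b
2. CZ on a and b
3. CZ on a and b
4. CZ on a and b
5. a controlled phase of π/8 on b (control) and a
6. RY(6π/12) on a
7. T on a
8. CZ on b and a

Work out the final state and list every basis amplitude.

The final amplitudes are sqrt(2)/2 on |00>, 0 on |01>, sqrt(2)*exp(I*pi/4)/2 on |10>, 0 on |11>.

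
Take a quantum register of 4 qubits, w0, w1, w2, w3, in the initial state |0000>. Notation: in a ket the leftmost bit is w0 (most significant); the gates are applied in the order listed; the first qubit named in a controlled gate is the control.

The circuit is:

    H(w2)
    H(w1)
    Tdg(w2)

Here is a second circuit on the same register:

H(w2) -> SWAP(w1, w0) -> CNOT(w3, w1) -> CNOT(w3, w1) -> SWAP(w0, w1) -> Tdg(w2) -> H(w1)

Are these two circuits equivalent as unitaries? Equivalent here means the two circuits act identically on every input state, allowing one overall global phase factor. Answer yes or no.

Yes — the two circuits implement the same unitary up to a global phase.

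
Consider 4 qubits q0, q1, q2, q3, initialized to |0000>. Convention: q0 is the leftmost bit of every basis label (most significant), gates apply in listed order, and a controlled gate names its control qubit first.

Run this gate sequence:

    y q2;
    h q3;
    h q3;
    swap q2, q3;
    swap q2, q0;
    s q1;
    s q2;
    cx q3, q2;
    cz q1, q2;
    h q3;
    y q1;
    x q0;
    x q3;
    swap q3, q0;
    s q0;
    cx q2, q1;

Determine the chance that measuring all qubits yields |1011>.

Outcome |1011> occurs with probability 1/2. Key observation: gates 2-3 undo each other exactly, leaving only the rest of the circuit to track.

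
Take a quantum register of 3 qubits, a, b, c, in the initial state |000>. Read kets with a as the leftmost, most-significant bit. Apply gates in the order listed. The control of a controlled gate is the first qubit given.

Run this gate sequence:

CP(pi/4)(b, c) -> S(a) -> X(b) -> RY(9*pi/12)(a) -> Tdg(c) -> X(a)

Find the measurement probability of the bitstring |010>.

A full measurement returns |010> with probability sqrt(2)/4 + 1/2.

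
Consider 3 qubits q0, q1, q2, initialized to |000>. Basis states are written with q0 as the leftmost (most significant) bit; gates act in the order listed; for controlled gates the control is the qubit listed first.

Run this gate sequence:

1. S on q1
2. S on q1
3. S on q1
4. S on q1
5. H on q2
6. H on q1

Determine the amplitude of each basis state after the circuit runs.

After the circuit, the state carries amplitude 1/2 on |000>, 1/2 on |001>, 1/2 on |010>, 1/2 on |011>, 0 on |100>, 0 on |101>, 0 on |110>, 0 on |111>. Key observation: steps 1-4 multiply out to the identity, so the circuit reduces to the remaining gates.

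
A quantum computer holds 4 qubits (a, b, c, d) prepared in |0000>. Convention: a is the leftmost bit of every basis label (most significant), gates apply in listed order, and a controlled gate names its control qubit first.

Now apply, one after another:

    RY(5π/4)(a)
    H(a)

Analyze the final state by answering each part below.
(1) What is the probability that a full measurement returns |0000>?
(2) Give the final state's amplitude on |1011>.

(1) A full measurement returns |0000> with probability 1/2 - sqrt(2)/4.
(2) |1011> carries amplitude 0 in the final state.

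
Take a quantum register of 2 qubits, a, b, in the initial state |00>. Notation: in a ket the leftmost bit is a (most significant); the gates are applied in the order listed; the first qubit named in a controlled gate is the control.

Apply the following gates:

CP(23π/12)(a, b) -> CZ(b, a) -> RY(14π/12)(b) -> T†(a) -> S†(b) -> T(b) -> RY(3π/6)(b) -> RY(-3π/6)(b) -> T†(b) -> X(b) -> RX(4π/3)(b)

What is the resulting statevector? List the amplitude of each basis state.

The resulting statevector has amplitude sqrt(2)*I/2 on |00>, -sqrt(2)/2 on |01>, 0 on |10>, 0 on |11>.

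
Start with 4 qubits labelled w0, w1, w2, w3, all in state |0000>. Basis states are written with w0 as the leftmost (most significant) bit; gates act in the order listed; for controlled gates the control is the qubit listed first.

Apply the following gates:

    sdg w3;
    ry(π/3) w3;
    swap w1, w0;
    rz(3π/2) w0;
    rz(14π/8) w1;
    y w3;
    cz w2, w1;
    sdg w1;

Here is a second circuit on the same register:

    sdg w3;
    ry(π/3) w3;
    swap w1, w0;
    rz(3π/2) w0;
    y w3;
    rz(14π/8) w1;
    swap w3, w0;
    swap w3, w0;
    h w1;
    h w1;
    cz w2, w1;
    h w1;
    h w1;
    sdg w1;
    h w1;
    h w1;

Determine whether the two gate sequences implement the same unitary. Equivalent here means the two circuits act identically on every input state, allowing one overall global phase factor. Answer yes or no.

Yes, they are equivalent — the unitaries differ by at most a global phase.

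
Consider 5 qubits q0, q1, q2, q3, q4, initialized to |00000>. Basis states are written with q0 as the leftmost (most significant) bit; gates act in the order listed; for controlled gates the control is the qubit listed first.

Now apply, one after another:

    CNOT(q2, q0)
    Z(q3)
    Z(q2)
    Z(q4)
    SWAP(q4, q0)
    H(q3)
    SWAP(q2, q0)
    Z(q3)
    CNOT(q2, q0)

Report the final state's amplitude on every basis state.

The resulting statevector has amplitude sqrt(2)/2 on |00000>, -sqrt(2)/2 on |00010>, and 0 on every other basis state.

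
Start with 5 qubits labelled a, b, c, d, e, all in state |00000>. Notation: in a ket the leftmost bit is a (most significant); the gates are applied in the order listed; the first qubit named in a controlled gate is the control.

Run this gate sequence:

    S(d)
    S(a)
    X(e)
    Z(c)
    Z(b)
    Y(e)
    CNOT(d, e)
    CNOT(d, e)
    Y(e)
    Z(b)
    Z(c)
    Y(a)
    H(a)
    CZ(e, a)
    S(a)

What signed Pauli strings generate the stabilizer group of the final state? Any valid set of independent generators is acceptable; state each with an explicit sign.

One valid set of independent stabilizer generators is +YIIII, +IZIII, +IIZII, +IIIZI, -IIIIZ (any independent generating set of the same group is equally correct).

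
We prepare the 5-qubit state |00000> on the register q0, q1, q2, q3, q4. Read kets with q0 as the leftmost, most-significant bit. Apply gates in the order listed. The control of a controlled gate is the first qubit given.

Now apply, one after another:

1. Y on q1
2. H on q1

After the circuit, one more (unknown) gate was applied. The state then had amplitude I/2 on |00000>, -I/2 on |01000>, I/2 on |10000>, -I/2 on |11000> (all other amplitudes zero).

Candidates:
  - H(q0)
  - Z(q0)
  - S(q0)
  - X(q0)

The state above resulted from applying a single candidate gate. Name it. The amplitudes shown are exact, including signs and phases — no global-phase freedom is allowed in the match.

The unique candidate consistent with the amplitudes is H(q0).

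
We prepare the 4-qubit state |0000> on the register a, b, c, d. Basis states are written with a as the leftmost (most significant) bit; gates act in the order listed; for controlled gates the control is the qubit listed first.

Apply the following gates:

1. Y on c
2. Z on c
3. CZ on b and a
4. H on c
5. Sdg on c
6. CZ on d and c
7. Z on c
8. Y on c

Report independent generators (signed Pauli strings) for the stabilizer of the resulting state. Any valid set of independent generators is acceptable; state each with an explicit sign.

The stabilizer group can be generated by -IIYI, +ZIII, +IZII, +IIIZ, among other valid generating sets.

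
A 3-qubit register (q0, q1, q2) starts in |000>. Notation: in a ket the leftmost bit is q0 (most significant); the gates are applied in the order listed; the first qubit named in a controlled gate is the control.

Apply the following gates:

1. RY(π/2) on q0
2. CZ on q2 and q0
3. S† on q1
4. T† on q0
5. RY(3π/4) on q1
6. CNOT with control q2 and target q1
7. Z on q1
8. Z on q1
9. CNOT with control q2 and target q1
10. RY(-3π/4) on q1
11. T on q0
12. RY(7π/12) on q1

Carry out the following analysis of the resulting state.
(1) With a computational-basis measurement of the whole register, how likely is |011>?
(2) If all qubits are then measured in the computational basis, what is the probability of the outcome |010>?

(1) A full measurement returns |011> with probability 0. Key observation: gates 4-11 undo each other exactly, leaving only the rest of the circuit to track.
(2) Outcome |010> occurs with probability -sqrt(2)/16 + sqrt(6)/16 + 1/4.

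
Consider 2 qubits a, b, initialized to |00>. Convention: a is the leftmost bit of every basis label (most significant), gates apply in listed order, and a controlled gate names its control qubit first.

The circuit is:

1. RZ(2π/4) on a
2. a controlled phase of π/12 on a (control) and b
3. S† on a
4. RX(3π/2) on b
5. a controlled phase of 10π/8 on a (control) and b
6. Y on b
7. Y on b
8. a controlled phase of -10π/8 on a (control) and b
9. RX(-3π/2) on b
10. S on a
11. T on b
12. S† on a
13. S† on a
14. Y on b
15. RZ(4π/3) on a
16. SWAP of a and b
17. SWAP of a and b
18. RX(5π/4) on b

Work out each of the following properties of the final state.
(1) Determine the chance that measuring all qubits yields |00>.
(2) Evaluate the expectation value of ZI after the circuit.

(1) A full measurement returns |00> with probability sqrt(2)/4 + 1/2. Key observation: the block from step 3 through step 10 cancels to the identity and can be dropped.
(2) The observable ZI averages to 1.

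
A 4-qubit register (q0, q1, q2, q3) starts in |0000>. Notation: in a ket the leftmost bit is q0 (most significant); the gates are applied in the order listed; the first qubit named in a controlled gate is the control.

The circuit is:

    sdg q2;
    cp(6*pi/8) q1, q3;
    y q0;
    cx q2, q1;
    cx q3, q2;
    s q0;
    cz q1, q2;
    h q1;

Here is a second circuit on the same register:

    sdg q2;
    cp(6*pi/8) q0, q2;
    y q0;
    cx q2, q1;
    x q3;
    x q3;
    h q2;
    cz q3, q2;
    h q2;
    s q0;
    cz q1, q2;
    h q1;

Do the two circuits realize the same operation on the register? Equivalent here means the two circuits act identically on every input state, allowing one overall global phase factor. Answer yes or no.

No — the two circuits implement different unitaries, even allowing a global phase.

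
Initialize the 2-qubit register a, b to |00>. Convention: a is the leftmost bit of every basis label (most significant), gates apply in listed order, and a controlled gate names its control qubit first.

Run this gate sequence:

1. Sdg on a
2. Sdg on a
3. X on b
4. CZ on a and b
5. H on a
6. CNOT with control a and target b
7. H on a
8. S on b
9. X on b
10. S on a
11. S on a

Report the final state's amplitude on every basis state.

The final amplitudes are I/2 on |00>, 1/2 on |01>, -I/2 on |10>, 1/2 on |11>.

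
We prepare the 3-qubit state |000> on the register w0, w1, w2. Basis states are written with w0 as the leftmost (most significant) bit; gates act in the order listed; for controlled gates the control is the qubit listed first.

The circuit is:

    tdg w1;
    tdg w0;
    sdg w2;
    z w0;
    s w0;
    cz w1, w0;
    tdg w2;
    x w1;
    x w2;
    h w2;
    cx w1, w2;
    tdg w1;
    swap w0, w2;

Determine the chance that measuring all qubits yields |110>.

The probability of measuring |110> is 1/2.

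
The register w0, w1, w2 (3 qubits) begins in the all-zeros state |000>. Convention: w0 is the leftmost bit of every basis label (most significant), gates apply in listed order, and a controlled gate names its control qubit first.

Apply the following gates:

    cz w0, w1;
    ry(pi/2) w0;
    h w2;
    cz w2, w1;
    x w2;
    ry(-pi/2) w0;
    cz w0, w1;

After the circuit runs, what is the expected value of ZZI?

The observable ZZI averages to 1.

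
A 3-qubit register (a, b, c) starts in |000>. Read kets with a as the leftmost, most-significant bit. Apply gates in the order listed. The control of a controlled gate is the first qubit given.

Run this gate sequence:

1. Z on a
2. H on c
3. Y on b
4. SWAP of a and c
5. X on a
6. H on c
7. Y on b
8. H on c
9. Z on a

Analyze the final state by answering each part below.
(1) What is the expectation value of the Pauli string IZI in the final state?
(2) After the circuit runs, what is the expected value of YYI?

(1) The expectation value of IZI is 1.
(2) The observable YYI averages to 0.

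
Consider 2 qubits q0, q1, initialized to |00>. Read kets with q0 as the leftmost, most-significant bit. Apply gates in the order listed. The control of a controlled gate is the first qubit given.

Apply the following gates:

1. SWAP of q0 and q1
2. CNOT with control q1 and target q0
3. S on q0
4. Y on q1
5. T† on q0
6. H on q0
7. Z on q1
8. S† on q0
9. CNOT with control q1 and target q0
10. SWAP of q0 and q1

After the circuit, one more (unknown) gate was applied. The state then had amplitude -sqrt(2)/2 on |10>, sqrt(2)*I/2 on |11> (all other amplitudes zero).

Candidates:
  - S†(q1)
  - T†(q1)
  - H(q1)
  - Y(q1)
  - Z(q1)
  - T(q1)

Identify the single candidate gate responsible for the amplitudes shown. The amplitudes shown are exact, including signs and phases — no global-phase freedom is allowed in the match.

The unique candidate consistent with the amplitudes is Z(q1).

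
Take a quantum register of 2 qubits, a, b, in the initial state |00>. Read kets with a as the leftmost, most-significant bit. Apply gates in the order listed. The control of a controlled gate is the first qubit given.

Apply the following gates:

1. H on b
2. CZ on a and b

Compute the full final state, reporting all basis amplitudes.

The final amplitudes are sqrt(2)/2 on |00>, sqrt(2)/2 on |01>, 0 on |10>, 0 on |11>.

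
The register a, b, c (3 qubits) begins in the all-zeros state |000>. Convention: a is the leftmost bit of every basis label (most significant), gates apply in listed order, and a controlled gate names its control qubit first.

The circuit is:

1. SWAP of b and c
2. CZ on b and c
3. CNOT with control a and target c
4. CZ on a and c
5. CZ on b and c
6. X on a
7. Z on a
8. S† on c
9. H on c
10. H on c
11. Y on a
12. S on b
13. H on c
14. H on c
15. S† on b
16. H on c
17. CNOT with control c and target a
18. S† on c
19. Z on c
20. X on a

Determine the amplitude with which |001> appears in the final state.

The amplitude on |001> is -sqrt(2)/2.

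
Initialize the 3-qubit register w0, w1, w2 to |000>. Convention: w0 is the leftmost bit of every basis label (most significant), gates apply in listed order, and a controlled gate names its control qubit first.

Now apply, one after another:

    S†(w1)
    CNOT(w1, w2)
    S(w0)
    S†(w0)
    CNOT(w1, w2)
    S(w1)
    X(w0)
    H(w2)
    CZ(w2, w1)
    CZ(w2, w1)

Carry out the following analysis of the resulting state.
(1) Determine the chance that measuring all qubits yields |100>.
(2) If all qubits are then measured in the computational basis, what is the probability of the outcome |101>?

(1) A full measurement returns |100> with probability 1/2. Key observation: gates 1-6 undo each other exactly, leaving only the rest of the circuit to track.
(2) The probability of measuring |101> is 1/2.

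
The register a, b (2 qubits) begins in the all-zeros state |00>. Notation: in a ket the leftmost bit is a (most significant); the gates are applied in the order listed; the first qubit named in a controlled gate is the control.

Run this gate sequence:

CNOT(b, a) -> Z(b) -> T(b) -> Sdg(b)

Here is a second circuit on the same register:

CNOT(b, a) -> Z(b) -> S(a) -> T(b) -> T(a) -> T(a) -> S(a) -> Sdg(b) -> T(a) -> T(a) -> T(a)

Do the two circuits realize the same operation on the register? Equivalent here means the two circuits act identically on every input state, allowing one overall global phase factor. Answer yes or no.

No, they are not equivalent — no single phase factor reconciles the two unitaries.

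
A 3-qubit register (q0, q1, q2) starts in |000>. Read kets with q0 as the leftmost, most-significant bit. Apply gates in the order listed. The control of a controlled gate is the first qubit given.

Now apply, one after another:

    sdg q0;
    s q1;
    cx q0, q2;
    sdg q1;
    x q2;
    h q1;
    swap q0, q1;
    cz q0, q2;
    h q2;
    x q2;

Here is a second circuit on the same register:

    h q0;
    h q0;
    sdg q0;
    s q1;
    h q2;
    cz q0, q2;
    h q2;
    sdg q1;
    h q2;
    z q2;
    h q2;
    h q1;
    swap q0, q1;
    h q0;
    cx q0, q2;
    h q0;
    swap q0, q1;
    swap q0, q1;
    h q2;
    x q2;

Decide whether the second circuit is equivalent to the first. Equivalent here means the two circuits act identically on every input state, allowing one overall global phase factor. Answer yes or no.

No, they are not equivalent — no single phase factor reconciles the two unitaries.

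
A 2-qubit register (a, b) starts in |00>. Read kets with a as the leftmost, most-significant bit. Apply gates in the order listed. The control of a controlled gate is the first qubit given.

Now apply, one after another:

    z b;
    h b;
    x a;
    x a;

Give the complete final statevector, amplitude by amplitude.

The final amplitudes are sqrt(2)/2 on |00>, sqrt(2)/2 on |01>, 0 on |10>, 0 on |11>. Key observation: steps 3-4 multiply out to the identity, so the circuit reduces to the remaining gates.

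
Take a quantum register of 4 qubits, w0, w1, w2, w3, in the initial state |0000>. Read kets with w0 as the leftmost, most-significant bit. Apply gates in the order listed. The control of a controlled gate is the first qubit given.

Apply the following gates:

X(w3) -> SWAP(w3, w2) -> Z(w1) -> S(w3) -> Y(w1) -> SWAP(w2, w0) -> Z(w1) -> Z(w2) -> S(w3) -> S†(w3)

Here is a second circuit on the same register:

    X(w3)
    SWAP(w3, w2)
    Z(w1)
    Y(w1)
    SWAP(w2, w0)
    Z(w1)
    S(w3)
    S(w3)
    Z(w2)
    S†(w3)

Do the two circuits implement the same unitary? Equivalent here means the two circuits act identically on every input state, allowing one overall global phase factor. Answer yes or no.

Yes — the two circuits implement the same unitary up to a global phase.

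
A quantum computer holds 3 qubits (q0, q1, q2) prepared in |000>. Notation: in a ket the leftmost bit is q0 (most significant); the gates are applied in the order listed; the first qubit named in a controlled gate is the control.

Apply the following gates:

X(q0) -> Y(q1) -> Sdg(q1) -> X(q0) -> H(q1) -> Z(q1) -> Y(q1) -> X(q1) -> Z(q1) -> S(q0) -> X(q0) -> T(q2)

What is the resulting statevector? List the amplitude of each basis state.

The resulting statevector has amplitude sqrt(2)*I/2 on |100>, sqrt(2)*I/2 on |110>, and 0 on every other basis state.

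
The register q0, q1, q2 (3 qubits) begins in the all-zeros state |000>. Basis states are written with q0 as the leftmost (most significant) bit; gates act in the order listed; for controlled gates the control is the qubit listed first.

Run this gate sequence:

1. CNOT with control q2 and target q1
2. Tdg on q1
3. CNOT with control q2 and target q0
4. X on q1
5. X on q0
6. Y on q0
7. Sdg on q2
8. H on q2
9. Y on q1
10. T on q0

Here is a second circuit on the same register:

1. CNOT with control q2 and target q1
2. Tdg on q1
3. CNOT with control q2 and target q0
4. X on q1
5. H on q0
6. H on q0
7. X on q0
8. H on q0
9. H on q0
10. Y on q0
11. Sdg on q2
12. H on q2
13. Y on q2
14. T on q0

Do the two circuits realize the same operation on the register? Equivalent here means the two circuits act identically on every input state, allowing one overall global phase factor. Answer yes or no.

No: there is an input state on which the two circuits produce genuinely different outputs (not merely differing by a phase).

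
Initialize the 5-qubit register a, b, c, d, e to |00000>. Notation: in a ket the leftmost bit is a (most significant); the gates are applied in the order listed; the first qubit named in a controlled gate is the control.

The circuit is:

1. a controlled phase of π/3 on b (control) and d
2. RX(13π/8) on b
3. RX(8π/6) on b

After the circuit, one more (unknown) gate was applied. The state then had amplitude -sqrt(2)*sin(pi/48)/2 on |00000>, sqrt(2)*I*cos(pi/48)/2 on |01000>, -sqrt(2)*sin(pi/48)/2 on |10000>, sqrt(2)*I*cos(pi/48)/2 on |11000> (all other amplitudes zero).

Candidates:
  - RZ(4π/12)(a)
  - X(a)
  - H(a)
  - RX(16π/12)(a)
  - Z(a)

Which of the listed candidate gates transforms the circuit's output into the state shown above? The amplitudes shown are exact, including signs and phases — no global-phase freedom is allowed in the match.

The applied gate was H(a).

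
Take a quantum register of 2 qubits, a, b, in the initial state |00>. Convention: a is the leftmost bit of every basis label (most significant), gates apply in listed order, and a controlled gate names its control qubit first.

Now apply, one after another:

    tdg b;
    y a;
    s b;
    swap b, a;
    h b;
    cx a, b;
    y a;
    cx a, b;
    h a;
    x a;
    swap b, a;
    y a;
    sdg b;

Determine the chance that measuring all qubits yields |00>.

The probability of measuring |00> is 1/4.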